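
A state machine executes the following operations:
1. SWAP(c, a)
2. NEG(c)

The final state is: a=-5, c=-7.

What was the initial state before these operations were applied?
a=7, c=-5

Working backwards:
Final state: a=-5, c=-7
Before step 2 (NEG(c)): a=-5, c=7
Before step 1 (SWAP(c, a)): a=7, c=-5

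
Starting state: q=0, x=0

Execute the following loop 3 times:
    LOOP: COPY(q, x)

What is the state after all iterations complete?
q=0, x=0

Iteration trace:
Start: q=0, x=0
After iteration 1: q=0, x=0
After iteration 2: q=0, x=0
After iteration 3: q=0, x=0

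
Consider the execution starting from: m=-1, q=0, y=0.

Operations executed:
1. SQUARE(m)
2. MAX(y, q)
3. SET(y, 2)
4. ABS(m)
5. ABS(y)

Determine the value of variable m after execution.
m = 1

Tracing execution:
Step 1: SQUARE(m) → m = 1
Step 2: MAX(y, q) → m = 1
Step 3: SET(y, 2) → m = 1
Step 4: ABS(m) → m = 1
Step 5: ABS(y) → m = 1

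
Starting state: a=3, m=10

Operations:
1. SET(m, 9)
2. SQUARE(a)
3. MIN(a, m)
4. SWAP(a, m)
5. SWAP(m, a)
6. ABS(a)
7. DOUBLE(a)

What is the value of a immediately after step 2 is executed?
a = 9

Tracing a through execution:
Initial: a = 3
After step 1 (SET(m, 9)): a = 3
After step 2 (SQUARE(a)): a = 9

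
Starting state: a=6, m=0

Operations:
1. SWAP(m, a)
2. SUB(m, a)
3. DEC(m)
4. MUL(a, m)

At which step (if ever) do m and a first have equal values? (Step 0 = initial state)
Never

m and a never become equal during execution.

Comparing values at each step:
Initial: m=0, a=6
After step 1: m=6, a=0
After step 2: m=6, a=0
After step 3: m=5, a=0
After step 4: m=5, a=0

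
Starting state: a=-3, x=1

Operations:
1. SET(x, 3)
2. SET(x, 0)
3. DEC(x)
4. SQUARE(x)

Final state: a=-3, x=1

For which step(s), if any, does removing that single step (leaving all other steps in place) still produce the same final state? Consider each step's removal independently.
Step(s) 1

Testing removal of each single step:
Without step 1: final = a=-3, x=1 (same)
Without step 2: final = a=-3, x=4 (different)
Without step 3: final = a=-3, x=0 (different)
Without step 4: final = a=-3, x=-1 (different)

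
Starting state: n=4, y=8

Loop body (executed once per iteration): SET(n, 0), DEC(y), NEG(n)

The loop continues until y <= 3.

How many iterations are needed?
5

Tracing iterations:
Initial: n=4, y=8
After iteration 1: n=0, y=7
After iteration 2: n=0, y=6
After iteration 3: n=0, y=5
After iteration 4: n=0, y=4
After iteration 5: n=0, y=3
y <= 3 now holds, so the loop exits after 5 iterations.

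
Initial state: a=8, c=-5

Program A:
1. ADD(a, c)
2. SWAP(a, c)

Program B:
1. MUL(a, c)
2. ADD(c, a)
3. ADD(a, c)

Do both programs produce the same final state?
No

Program A final state: a=-5, c=3
Program B final state: a=-85, c=-45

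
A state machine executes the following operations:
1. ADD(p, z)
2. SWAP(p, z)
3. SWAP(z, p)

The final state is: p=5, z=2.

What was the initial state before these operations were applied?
p=3, z=2

Working backwards:
Final state: p=5, z=2
Before step 3 (SWAP(z, p)): p=2, z=5
Before step 2 (SWAP(p, z)): p=5, z=2
Before step 1 (ADD(p, z)): p=3, z=2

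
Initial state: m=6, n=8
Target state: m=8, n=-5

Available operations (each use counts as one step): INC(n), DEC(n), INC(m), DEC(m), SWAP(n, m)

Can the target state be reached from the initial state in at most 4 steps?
No

The target state cannot be reached within 4 steps.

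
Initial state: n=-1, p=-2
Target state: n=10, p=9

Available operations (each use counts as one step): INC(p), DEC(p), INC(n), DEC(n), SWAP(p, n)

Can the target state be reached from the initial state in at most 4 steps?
No

The target state cannot be reached within 4 steps.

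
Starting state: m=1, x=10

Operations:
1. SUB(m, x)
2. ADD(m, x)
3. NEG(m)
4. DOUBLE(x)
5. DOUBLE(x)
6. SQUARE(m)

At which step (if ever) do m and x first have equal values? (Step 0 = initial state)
Never

m and x never become equal during execution.

Comparing values at each step:
Initial: m=1, x=10
After step 1: m=-9, x=10
After step 2: m=1, x=10
After step 3: m=-1, x=10
After step 4: m=-1, x=20
After step 5: m=-1, x=40
After step 6: m=1, x=40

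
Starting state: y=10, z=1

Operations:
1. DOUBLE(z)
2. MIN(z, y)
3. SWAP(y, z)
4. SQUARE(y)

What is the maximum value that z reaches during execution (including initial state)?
10

Values of z at each step:
Initial: z = 1
After step 1: z = 2
After step 2: z = 2
After step 3: z = 10 ← maximum
After step 4: z = 10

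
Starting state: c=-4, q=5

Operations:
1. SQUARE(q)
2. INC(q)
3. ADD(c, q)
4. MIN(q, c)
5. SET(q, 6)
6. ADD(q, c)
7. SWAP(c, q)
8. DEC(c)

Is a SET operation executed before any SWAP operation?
Yes

First SET: step 5
First SWAP: step 7
Since 5 < 7, SET comes first.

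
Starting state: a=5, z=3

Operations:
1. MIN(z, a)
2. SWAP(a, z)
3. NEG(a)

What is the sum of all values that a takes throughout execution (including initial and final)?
10

Values of a at each step:
Initial: a = 5
After step 1: a = 5
After step 2: a = 3
After step 3: a = -3
Sum = 5 + 5 + 3 + -3 = 10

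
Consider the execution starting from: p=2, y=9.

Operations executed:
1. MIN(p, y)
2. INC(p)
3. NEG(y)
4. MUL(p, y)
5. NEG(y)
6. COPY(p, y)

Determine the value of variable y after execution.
y = 9

Tracing execution:
Step 1: MIN(p, y) → y = 9
Step 2: INC(p) → y = 9
Step 3: NEG(y) → y = -9
Step 4: MUL(p, y) → y = -9
Step 5: NEG(y) → y = 9
Step 6: COPY(p, y) → y = 9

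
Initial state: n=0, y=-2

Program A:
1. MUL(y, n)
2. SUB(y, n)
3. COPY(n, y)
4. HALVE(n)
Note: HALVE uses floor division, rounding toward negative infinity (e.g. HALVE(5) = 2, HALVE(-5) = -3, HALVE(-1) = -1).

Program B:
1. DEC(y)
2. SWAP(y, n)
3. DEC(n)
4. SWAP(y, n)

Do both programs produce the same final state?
No

Program A final state: n=0, y=0
Program B final state: n=0, y=-4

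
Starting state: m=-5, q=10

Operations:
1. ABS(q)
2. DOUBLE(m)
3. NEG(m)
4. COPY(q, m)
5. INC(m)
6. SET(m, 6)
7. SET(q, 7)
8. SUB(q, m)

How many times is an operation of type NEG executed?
1

Counting NEG operations:
Step 3: NEG(m) ← NEG
Total: 1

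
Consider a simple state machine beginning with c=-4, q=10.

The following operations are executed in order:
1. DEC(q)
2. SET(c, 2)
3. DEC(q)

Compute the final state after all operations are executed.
{c: 2, q: 8}

Step-by-step execution:
Initial: c=-4, q=10
After step 1 (DEC(q)): c=-4, q=9
After step 2 (SET(c, 2)): c=2, q=9
After step 3 (DEC(q)): c=2, q=8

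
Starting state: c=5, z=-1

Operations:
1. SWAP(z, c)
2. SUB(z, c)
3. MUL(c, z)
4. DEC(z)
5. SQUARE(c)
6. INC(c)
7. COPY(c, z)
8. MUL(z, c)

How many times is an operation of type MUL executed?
2

Counting MUL operations:
Step 3: MUL(c, z) ← MUL
Step 8: MUL(z, c) ← MUL
Total: 2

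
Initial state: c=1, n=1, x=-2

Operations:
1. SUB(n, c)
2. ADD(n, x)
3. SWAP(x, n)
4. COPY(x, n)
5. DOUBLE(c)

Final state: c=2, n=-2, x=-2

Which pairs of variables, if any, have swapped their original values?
None

Comparing initial and final values:
n: 1 → -2
c: 1 → 2
x: -2 → -2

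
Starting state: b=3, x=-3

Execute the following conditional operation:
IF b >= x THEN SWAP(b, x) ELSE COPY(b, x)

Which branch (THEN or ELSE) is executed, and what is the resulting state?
Branch: THEN, Final state: b=-3, x=3

Evaluating condition: b >= x
b = 3, x = -3
Condition is True, so THEN branch executes
After SWAP(b, x): b=-3, x=3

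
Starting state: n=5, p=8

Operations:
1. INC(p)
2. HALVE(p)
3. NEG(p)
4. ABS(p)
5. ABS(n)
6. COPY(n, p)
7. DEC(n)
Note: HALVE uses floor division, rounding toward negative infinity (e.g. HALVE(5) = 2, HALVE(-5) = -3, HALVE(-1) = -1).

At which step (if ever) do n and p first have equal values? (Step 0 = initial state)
Step 6

n and p first become equal after step 6.

Comparing values at each step:
Initial: n=5, p=8
After step 1: n=5, p=9
After step 2: n=5, p=4
After step 3: n=5, p=-4
After step 4: n=5, p=4
After step 5: n=5, p=4
After step 6: n=4, p=4 ← equal!
After step 7: n=3, p=4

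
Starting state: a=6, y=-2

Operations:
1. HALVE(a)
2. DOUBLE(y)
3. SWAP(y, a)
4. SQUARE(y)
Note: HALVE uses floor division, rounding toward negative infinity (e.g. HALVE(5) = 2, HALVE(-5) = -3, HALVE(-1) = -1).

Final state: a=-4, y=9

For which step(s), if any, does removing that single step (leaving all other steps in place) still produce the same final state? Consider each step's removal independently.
None - removing any single step changes the final result

Testing removal of each single step:
Without step 1: final = a=-4, y=36 (different)
Without step 2: final = a=-2, y=9 (different)
Without step 3: final = a=3, y=16 (different)
Without step 4: final = a=-4, y=3 (different)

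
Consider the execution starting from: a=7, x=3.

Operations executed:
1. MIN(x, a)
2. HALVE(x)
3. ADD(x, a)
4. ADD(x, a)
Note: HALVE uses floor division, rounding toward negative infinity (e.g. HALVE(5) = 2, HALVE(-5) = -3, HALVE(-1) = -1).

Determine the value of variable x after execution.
x = 15

Tracing execution:
Step 1: MIN(x, a) → x = 3
Step 2: HALVE(x) → x = 1
Step 3: ADD(x, a) → x = 8
Step 4: ADD(x, a) → x = 15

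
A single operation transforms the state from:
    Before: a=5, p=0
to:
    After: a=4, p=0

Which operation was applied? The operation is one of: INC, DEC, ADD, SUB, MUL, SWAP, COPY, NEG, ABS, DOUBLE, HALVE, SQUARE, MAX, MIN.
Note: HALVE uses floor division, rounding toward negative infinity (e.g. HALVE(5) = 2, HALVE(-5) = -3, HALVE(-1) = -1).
DEC(a)

Analyzing the change:
Before: a=5, p=0
After: a=4, p=0
Variable a changed from 5 to 4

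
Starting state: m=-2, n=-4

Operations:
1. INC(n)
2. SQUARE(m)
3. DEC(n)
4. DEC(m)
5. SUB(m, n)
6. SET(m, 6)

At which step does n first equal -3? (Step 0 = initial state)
Step 1

Tracing n:
Initial: n = -4
After step 1: n = -3 ← first occurrence
After step 2: n = -3
After step 3: n = -4
After step 4: n = -4
After step 5: n = -4
After step 6: n = -4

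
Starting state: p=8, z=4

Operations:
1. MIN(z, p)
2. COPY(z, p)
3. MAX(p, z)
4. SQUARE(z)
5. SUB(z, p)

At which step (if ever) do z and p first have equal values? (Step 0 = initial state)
Step 2

z and p first become equal after step 2.

Comparing values at each step:
Initial: z=4, p=8
After step 1: z=4, p=8
After step 2: z=8, p=8 ← equal!
After step 3: z=8, p=8 ← equal!
After step 4: z=64, p=8
After step 5: z=56, p=8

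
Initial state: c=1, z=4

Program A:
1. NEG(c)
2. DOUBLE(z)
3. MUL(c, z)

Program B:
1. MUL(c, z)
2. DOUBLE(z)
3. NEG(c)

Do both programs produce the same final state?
No

Program A final state: c=-8, z=8
Program B final state: c=-4, z=8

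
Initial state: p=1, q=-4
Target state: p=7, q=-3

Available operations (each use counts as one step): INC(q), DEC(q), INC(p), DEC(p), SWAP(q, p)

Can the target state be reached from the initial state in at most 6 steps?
No

The target state cannot be reached within 6 steps.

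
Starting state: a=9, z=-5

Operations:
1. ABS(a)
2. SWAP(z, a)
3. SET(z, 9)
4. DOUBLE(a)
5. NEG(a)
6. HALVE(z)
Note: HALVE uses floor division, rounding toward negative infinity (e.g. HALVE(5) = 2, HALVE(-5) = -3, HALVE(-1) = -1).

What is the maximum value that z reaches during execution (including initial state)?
9

Values of z at each step:
Initial: z = -5
After step 1: z = -5
After step 2: z = 9 ← maximum
After step 3: z = 9
After step 4: z = 9
After step 5: z = 9
After step 6: z = 4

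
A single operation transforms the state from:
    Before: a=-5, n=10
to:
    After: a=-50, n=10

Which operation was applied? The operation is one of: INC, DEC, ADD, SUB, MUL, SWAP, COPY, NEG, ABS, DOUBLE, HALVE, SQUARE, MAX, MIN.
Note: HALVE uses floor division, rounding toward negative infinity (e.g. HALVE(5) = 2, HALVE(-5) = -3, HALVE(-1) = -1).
MUL(a, n)

Analyzing the change:
Before: a=-5, n=10
After: a=-50, n=10
Variable a changed from -5 to -50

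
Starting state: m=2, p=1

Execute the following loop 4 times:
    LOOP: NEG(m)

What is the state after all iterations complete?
m=2, p=1

Iteration trace:
Start: m=2, p=1
After iteration 1: m=-2, p=1
After iteration 2: m=2, p=1
After iteration 3: m=-2, p=1
After iteration 4: m=2, p=1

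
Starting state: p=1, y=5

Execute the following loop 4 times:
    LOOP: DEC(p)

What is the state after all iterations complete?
p=-3, y=5

Iteration trace:
Start: p=1, y=5
After iteration 1: p=0, y=5
After iteration 2: p=-1, y=5
After iteration 3: p=-2, y=5
After iteration 4: p=-3, y=5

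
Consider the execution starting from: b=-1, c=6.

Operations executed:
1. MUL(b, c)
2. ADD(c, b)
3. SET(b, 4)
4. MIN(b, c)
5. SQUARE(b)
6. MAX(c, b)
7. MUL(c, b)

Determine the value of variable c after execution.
c = 0

Tracing execution:
Step 1: MUL(b, c) → c = 6
Step 2: ADD(c, b) → c = 0
Step 3: SET(b, 4) → c = 0
Step 4: MIN(b, c) → c = 0
Step 5: SQUARE(b) → c = 0
Step 6: MAX(c, b) → c = 0
Step 7: MUL(c, b) → c = 0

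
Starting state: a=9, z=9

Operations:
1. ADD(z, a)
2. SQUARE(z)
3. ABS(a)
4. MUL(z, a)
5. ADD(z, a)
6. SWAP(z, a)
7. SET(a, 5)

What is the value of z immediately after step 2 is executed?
z = 324

Tracing z through execution:
Initial: z = 9
After step 1 (ADD(z, a)): z = 18
After step 2 (SQUARE(z)): z = 324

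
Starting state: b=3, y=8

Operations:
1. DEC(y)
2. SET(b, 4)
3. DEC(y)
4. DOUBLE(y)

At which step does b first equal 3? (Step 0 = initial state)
Step 0

Tracing b:
Initial: b = 3 ← first occurrence
After step 1: b = 3
After step 2: b = 4
After step 3: b = 4
After step 4: b = 4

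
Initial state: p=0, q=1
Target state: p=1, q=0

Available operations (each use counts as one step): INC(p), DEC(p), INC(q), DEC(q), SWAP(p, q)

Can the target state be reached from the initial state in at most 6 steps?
Yes

Path (1 step): SWAP(p, q)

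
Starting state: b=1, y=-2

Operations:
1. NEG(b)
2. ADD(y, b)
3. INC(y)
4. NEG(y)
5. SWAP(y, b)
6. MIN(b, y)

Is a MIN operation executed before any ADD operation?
No

First MIN: step 6
First ADD: step 2
Since 6 > 2, ADD comes first.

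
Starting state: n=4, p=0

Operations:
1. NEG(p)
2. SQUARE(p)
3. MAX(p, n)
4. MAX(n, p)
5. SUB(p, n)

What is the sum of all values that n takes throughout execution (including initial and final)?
24

Values of n at each step:
Initial: n = 4
After step 1: n = 4
After step 2: n = 4
After step 3: n = 4
After step 4: n = 4
After step 5: n = 4
Sum = 4 + 4 + 4 + 4 + 4 + 4 = 24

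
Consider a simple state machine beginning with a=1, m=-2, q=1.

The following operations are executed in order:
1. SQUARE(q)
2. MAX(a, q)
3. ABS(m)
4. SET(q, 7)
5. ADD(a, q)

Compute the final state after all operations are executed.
{a: 8, m: 2, q: 7}

Step-by-step execution:
Initial: a=1, m=-2, q=1
After step 1 (SQUARE(q)): a=1, m=-2, q=1
After step 2 (MAX(a, q)): a=1, m=-2, q=1
After step 3 (ABS(m)): a=1, m=2, q=1
After step 4 (SET(q, 7)): a=1, m=2, q=7
After step 5 (ADD(a, q)): a=8, m=2, q=7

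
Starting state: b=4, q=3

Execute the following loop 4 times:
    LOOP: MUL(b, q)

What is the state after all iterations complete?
b=324, q=3

Iteration trace:
Start: b=4, q=3
After iteration 1: b=12, q=3
After iteration 2: b=36, q=3
After iteration 3: b=108, q=3
After iteration 4: b=324, q=3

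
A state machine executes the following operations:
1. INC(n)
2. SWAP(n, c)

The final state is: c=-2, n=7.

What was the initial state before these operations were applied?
c=7, n=-3

Working backwards:
Final state: c=-2, n=7
Before step 2 (SWAP(n, c)): c=7, n=-2
Before step 1 (INC(n)): c=7, n=-3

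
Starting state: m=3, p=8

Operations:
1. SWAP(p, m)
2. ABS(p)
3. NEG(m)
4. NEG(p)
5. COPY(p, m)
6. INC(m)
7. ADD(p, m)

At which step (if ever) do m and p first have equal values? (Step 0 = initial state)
Step 5

m and p first become equal after step 5.

Comparing values at each step:
Initial: m=3, p=8
After step 1: m=8, p=3
After step 2: m=8, p=3
After step 3: m=-8, p=3
After step 4: m=-8, p=-3
After step 5: m=-8, p=-8 ← equal!
After step 6: m=-7, p=-8
After step 7: m=-7, p=-15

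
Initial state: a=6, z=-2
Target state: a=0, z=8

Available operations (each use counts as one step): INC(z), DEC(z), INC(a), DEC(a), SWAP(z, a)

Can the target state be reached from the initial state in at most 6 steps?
Yes

Path (5 steps): INC(z) → INC(z) → INC(a) → INC(a) → SWAP(z, a)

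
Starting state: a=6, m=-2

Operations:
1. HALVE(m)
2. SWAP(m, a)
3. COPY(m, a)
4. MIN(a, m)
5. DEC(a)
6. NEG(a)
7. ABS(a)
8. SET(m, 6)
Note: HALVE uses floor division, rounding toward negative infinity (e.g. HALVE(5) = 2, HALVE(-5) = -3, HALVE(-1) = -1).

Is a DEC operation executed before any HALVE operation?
No

First DEC: step 5
First HALVE: step 1
Since 5 > 1, HALVE comes first.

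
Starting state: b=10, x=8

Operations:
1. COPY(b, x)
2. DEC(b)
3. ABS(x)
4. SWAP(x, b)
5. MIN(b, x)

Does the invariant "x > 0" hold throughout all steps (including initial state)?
Yes

The invariant holds at every step.

State at each step:
Initial: b=10, x=8
After step 1: b=8, x=8
After step 2: b=7, x=8
After step 3: b=7, x=8
After step 4: b=8, x=7
After step 5: b=7, x=7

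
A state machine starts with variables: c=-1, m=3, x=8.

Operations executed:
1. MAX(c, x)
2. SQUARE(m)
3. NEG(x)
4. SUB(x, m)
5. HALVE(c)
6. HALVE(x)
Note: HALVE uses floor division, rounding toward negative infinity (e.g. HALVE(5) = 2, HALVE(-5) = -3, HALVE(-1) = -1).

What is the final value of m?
m = 9

Tracing execution:
Step 1: MAX(c, x) → m = 3
Step 2: SQUARE(m) → m = 9
Step 3: NEG(x) → m = 9
Step 4: SUB(x, m) → m = 9
Step 5: HALVE(c) → m = 9
Step 6: HALVE(x) → m = 9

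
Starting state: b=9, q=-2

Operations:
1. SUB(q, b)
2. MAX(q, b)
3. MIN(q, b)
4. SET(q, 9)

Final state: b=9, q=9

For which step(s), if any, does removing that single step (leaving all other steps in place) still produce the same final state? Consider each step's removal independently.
Step(s) 1, 2, 3, 4

Testing removal of each single step:
Without step 1: final = b=9, q=9 (same)
Without step 2: final = b=9, q=9 (same)
Without step 3: final = b=9, q=9 (same)
Without step 4: final = b=9, q=9 (same)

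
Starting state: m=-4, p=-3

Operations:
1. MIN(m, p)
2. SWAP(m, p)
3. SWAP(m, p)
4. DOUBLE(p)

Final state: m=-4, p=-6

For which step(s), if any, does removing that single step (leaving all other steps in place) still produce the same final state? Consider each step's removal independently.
Step(s) 1

Testing removal of each single step:
Without step 1: final = m=-4, p=-6 (same)
Without step 2: final = m=-3, p=-8 (different)
Without step 3: final = m=-3, p=-8 (different)
Without step 4: final = m=-4, p=-3 (different)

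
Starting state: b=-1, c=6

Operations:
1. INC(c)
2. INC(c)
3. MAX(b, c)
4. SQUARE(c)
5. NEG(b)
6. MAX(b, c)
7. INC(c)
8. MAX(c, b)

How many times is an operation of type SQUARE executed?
1

Counting SQUARE operations:
Step 4: SQUARE(c) ← SQUARE
Total: 1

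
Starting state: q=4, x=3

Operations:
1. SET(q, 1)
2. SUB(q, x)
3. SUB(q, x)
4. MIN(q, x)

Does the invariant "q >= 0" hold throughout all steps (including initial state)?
No, violated after step 2

The invariant is violated after step 2.

State at each step:
Initial: q=4, x=3
After step 1: q=1, x=3
After step 2: q=-2, x=3
After step 3: q=-5, x=3
After step 4: q=-5, x=3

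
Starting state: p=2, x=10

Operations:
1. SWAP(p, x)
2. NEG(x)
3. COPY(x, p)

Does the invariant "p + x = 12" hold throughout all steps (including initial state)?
No, violated after step 2

The invariant is violated after step 2.

State at each step:
Initial: p=2, x=10
After step 1: p=10, x=2
After step 2: p=10, x=-2
After step 3: p=10, x=10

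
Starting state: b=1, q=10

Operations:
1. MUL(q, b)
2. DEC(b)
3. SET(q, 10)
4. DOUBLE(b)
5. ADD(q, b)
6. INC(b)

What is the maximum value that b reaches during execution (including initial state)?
1

Values of b at each step:
Initial: b = 1 ← maximum
After step 1: b = 1
After step 2: b = 0
After step 3: b = 0
After step 4: b = 0
After step 5: b = 0
After step 6: b = 1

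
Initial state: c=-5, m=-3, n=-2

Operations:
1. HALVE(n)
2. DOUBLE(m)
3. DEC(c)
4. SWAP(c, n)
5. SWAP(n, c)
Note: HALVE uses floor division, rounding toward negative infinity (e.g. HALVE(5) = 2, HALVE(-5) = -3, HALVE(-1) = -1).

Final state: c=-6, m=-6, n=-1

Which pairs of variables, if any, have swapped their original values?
None

Comparing initial and final values:
c: -5 → -6
m: -3 → -6
n: -2 → -1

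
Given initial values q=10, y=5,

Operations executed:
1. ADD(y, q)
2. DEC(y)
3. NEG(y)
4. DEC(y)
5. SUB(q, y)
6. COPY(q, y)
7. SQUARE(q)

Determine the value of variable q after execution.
q = 225

Tracing execution:
Step 1: ADD(y, q) → q = 10
Step 2: DEC(y) → q = 10
Step 3: NEG(y) → q = 10
Step 4: DEC(y) → q = 10
Step 5: SUB(q, y) → q = 25
Step 6: COPY(q, y) → q = -15
Step 7: SQUARE(q) → q = 225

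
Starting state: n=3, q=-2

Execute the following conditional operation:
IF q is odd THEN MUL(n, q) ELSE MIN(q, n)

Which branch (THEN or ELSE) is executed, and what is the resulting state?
Branch: ELSE, Final state: n=3, q=-2

Evaluating condition: q is odd
Condition is False, so ELSE branch executes
After MIN(q, n): n=3, q=-2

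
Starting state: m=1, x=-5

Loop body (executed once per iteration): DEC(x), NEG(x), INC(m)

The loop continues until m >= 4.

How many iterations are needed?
3

Tracing iterations:
Initial: m=1, x=-5
After iteration 1: m=2, x=6
After iteration 2: m=3, x=-5
After iteration 3: m=4, x=6
m >= 4 now holds, so the loop exits after 3 iterations.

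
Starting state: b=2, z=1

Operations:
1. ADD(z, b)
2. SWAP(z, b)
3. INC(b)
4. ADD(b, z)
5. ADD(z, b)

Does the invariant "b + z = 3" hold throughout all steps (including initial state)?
No, violated after step 1

The invariant is violated after step 1.

State at each step:
Initial: b=2, z=1
After step 1: b=2, z=3
After step 2: b=3, z=2
After step 3: b=4, z=2
After step 4: b=6, z=2
After step 5: b=6, z=8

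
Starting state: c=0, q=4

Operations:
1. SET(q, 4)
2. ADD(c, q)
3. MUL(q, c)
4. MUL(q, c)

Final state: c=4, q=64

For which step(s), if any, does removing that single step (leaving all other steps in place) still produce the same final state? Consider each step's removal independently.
Step(s) 1

Testing removal of each single step:
Without step 1: final = c=4, q=64 (same)
Without step 2: final = c=0, q=0 (different)
Without step 3: final = c=4, q=16 (different)
Without step 4: final = c=4, q=16 (different)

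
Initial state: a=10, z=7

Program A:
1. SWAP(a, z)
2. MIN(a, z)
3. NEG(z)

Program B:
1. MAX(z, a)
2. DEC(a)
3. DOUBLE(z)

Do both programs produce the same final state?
No

Program A final state: a=7, z=-10
Program B final state: a=9, z=20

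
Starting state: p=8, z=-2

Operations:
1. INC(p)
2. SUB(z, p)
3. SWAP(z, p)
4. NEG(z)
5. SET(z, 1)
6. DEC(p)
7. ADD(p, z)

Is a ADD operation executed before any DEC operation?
No

First ADD: step 7
First DEC: step 6
Since 7 > 6, DEC comes first.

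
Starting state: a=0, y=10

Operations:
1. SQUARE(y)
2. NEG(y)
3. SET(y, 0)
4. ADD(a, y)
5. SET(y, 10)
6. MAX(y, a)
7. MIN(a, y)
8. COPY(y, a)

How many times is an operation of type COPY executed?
1

Counting COPY operations:
Step 8: COPY(y, a) ← COPY
Total: 1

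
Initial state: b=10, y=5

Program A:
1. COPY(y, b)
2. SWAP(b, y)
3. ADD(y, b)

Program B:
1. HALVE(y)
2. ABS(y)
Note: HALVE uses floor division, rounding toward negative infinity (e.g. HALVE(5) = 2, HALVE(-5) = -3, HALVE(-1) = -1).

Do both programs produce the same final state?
No

Program A final state: b=10, y=20
Program B final state: b=10, y=2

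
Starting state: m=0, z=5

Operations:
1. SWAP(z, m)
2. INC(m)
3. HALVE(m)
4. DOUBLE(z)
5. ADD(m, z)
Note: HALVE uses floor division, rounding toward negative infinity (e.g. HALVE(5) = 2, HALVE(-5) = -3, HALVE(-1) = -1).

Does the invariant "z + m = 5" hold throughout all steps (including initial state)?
No, violated after step 2

The invariant is violated after step 2.

State at each step:
Initial: m=0, z=5
After step 1: m=5, z=0
After step 2: m=6, z=0
After step 3: m=3, z=0
After step 4: m=3, z=0
After step 5: m=3, z=0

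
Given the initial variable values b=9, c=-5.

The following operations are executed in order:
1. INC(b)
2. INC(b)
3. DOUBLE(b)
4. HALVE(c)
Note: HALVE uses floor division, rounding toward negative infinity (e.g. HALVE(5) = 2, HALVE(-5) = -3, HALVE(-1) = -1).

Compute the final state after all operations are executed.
{b: 22, c: -3}

Step-by-step execution:
Initial: b=9, c=-5
After step 1 (INC(b)): b=10, c=-5
After step 2 (INC(b)): b=11, c=-5
After step 3 (DOUBLE(b)): b=22, c=-5
After step 4 (HALVE(c)): b=22, c=-3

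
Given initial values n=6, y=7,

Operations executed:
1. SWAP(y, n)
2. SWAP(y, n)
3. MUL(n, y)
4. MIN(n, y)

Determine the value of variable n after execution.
n = 7

Tracing execution:
Step 1: SWAP(y, n) → n = 7
Step 2: SWAP(y, n) → n = 6
Step 3: MUL(n, y) → n = 42
Step 4: MIN(n, y) → n = 7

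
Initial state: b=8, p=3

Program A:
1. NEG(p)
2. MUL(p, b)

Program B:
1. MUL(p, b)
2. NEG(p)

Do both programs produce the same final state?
Yes

Program A final state: b=8, p=-24
Program B final state: b=8, p=-24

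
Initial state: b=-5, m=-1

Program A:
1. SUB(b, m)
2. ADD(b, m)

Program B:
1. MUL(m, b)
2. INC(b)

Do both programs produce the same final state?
No

Program A final state: b=-5, m=-1
Program B final state: b=-4, m=5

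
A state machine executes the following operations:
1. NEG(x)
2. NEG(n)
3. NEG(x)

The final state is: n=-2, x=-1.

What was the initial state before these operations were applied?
n=2, x=-1

Working backwards:
Final state: n=-2, x=-1
Before step 3 (NEG(x)): n=-2, x=1
Before step 2 (NEG(n)): n=2, x=1
Before step 1 (NEG(x)): n=2, x=-1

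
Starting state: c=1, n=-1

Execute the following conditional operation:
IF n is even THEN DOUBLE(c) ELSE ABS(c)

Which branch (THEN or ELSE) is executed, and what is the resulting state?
Branch: ELSE, Final state: c=1, n=-1

Evaluating condition: n is even
Condition is False, so ELSE branch executes
After ABS(c): c=1, n=-1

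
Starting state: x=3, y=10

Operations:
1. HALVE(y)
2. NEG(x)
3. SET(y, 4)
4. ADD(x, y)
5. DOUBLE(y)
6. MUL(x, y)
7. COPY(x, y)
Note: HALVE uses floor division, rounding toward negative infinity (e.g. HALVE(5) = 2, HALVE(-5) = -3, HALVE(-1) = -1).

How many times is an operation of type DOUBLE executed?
1

Counting DOUBLE operations:
Step 5: DOUBLE(y) ← DOUBLE
Total: 1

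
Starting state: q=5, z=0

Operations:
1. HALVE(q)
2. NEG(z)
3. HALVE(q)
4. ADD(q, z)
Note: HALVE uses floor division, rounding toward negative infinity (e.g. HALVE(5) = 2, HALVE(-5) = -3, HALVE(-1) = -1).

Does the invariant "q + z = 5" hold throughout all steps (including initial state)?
No, violated after step 1

The invariant is violated after step 1.

State at each step:
Initial: q=5, z=0
After step 1: q=2, z=0
After step 2: q=2, z=0
After step 3: q=1, z=0
After step 4: q=1, z=0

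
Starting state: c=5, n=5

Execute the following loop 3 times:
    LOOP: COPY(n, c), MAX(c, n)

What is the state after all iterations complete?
c=5, n=5

Iteration trace:
Start: c=5, n=5
After iteration 1: c=5, n=5
After iteration 2: c=5, n=5
After iteration 3: c=5, n=5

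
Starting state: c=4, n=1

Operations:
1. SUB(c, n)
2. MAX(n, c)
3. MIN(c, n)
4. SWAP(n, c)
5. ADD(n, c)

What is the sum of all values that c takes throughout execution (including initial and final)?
19

Values of c at each step:
Initial: c = 4
After step 1: c = 3
After step 2: c = 3
After step 3: c = 3
After step 4: c = 3
After step 5: c = 3
Sum = 4 + 3 + 3 + 3 + 3 + 3 = 19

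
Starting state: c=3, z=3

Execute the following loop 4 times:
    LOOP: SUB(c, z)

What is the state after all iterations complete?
c=-9, z=3

Iteration trace:
Start: c=3, z=3
After iteration 1: c=0, z=3
After iteration 2: c=-3, z=3
After iteration 3: c=-6, z=3
After iteration 4: c=-9, z=3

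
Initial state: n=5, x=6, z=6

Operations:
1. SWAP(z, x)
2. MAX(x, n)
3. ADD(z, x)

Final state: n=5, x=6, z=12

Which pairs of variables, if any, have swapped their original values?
None

Comparing initial and final values:
z: 6 → 12
n: 5 → 5
x: 6 → 6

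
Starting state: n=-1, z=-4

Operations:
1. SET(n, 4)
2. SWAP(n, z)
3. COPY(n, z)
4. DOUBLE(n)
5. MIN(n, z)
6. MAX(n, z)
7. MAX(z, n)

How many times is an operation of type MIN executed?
1

Counting MIN operations:
Step 5: MIN(n, z) ← MIN
Total: 1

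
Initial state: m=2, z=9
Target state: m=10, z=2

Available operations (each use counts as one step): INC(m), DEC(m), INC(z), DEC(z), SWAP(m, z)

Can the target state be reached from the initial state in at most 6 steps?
Yes

Path (2 steps): INC(z) → SWAP(m, z)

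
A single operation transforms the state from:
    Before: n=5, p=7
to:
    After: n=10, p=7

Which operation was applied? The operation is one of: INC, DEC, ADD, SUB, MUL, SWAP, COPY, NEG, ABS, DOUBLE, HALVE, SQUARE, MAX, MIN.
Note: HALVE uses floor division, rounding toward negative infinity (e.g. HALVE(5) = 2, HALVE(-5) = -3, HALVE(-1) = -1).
DOUBLE(n)

Analyzing the change:
Before: n=5, p=7
After: n=10, p=7
Variable n changed from 5 to 10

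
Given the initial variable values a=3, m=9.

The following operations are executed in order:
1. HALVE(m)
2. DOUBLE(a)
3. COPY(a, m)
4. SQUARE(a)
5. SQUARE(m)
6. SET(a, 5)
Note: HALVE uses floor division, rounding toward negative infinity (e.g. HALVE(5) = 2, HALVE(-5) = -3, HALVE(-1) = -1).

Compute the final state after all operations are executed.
{a: 5, m: 16}

Step-by-step execution:
Initial: a=3, m=9
After step 1 (HALVE(m)): a=3, m=4
After step 2 (DOUBLE(a)): a=6, m=4
After step 3 (COPY(a, m)): a=4, m=4
After step 4 (SQUARE(a)): a=16, m=4
After step 5 (SQUARE(m)): a=16, m=16
After step 6 (SET(a, 5)): a=5, m=16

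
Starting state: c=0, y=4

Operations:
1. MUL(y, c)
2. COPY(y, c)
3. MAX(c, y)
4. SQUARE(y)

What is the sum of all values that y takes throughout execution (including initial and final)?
4

Values of y at each step:
Initial: y = 4
After step 1: y = 0
After step 2: y = 0
After step 3: y = 0
After step 4: y = 0
Sum = 4 + 0 + 0 + 0 + 0 = 4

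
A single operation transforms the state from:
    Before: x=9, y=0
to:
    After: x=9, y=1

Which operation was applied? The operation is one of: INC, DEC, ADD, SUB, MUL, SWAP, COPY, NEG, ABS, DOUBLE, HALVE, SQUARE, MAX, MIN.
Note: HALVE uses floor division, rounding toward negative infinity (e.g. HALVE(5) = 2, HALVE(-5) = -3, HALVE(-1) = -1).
INC(y)

Analyzing the change:
Before: x=9, y=0
After: x=9, y=1
Variable y changed from 0 to 1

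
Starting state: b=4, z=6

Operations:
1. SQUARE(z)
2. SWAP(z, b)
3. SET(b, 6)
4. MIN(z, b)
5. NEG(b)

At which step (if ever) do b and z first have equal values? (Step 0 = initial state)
Never

b and z never become equal during execution.

Comparing values at each step:
Initial: b=4, z=6
After step 1: b=4, z=36
After step 2: b=36, z=4
After step 3: b=6, z=4
After step 4: b=6, z=4
After step 5: b=-6, z=4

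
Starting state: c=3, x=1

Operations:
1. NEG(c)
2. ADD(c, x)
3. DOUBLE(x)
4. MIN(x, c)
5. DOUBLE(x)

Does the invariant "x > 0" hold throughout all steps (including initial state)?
No, violated after step 4

The invariant is violated after step 4.

State at each step:
Initial: c=3, x=1
After step 1: c=-3, x=1
After step 2: c=-2, x=1
After step 3: c=-2, x=2
After step 4: c=-2, x=-2
After step 5: c=-2, x=-4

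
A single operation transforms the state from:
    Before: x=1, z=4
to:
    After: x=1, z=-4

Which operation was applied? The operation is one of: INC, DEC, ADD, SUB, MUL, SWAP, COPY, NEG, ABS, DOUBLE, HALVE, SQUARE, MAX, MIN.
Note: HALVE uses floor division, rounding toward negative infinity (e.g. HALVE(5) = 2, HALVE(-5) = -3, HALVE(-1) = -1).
NEG(z)

Analyzing the change:
Before: x=1, z=4
After: x=1, z=-4
Variable z changed from 4 to -4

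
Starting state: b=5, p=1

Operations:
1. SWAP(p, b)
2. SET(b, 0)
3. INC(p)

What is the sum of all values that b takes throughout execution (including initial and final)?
6

Values of b at each step:
Initial: b = 5
After step 1: b = 1
After step 2: b = 0
After step 3: b = 0
Sum = 5 + 1 + 0 + 0 = 6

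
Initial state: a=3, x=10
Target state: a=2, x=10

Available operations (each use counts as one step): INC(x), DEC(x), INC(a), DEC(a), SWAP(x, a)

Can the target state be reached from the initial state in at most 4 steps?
Yes

Path (1 step): DEC(a)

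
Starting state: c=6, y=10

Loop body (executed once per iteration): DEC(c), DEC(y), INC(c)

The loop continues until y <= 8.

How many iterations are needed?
2

Tracing iterations:
Initial: c=6, y=10
After iteration 1: c=6, y=9
After iteration 2: c=6, y=8
y <= 8 now holds, so the loop exits after 2 iterations.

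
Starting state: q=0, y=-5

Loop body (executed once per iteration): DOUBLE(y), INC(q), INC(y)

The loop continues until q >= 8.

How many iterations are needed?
8

Tracing iterations:
Initial: q=0, y=-5
After iteration 1: q=1, y=-9
After iteration 2: q=2, y=-17
After iteration 3: q=3, y=-33
After iteration 4: q=4, y=-65
After iteration 5: q=5, y=-129
After iteration 6: q=6, y=-257
After iteration 7: q=7, y=-513
After iteration 8: q=8, y=-1025
q >= 8 now holds, so the loop exits after 8 iterations.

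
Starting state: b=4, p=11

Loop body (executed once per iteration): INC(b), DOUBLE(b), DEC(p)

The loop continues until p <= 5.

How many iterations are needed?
6

Tracing iterations:
Initial: b=4, p=11
After iteration 1: b=10, p=10
After iteration 2: b=22, p=9
After iteration 3: b=46, p=8
After iteration 4: b=94, p=7
After iteration 5: b=190, p=6
After iteration 6: b=382, p=5
p <= 5 now holds, so the loop exits after 6 iterations.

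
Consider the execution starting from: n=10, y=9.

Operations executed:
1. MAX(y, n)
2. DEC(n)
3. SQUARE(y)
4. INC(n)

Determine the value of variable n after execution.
n = 10

Tracing execution:
Step 1: MAX(y, n) → n = 10
Step 2: DEC(n) → n = 9
Step 3: SQUARE(y) → n = 9
Step 4: INC(n) → n = 10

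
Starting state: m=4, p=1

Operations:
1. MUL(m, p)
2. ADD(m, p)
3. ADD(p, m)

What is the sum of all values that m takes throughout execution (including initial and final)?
18

Values of m at each step:
Initial: m = 4
After step 1: m = 4
After step 2: m = 5
After step 3: m = 5
Sum = 4 + 4 + 5 + 5 = 18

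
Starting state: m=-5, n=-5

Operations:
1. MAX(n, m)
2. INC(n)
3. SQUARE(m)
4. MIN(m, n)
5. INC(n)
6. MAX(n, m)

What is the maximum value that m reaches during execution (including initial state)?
25

Values of m at each step:
Initial: m = -5
After step 1: m = -5
After step 2: m = -5
After step 3: m = 25 ← maximum
After step 4: m = -4
After step 5: m = -4
After step 6: m = -4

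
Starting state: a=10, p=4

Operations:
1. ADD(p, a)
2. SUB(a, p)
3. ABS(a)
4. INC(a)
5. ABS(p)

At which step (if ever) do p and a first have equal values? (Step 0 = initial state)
Never

p and a never become equal during execution.

Comparing values at each step:
Initial: p=4, a=10
After step 1: p=14, a=10
After step 2: p=14, a=-4
After step 3: p=14, a=4
After step 4: p=14, a=5
After step 5: p=14, a=5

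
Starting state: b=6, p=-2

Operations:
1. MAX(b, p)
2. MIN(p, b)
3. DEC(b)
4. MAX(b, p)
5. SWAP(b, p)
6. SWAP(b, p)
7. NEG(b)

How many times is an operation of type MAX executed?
2

Counting MAX operations:
Step 1: MAX(b, p) ← MAX
Step 4: MAX(b, p) ← MAX
Total: 2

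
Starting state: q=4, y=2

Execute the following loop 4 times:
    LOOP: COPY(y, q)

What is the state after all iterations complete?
q=4, y=4

Iteration trace:
Start: q=4, y=2
After iteration 1: q=4, y=4
After iteration 2: q=4, y=4
After iteration 3: q=4, y=4
After iteration 4: q=4, y=4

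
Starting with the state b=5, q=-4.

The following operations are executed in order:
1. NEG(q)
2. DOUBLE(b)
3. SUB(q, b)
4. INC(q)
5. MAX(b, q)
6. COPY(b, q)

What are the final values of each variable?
{b: -5, q: -5}

Step-by-step execution:
Initial: b=5, q=-4
After step 1 (NEG(q)): b=5, q=4
After step 2 (DOUBLE(b)): b=10, q=4
After step 3 (SUB(q, b)): b=10, q=-6
After step 4 (INC(q)): b=10, q=-5
After step 5 (MAX(b, q)): b=10, q=-5
After step 6 (COPY(b, q)): b=-5, q=-5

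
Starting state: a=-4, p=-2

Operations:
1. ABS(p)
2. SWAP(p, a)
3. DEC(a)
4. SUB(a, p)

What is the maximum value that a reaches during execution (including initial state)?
5

Values of a at each step:
Initial: a = -4
After step 1: a = -4
After step 2: a = 2
After step 3: a = 1
After step 4: a = 5 ← maximum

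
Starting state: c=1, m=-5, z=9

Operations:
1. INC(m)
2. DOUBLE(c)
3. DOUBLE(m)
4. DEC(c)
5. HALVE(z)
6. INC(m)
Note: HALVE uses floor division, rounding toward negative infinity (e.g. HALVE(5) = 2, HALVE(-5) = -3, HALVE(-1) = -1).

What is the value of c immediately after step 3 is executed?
c = 2

Tracing c through execution:
Initial: c = 1
After step 1 (INC(m)): c = 1
After step 2 (DOUBLE(c)): c = 2
After step 3 (DOUBLE(m)): c = 2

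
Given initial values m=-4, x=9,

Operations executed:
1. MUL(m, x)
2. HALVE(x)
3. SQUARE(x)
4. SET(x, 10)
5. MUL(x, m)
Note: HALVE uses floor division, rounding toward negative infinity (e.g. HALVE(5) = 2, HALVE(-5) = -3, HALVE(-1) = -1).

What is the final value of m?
m = -36

Tracing execution:
Step 1: MUL(m, x) → m = -36
Step 2: HALVE(x) → m = -36
Step 3: SQUARE(x) → m = -36
Step 4: SET(x, 10) → m = -36
Step 5: MUL(x, m) → m = -36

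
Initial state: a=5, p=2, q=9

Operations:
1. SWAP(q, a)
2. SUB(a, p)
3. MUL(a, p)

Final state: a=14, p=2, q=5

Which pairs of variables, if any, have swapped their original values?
None

Comparing initial and final values:
q: 9 → 5
p: 2 → 2
a: 5 → 14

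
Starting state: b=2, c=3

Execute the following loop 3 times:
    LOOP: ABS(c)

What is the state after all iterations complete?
b=2, c=3

Iteration trace:
Start: b=2, c=3
After iteration 1: b=2, c=3
After iteration 2: b=2, c=3
After iteration 3: b=2, c=3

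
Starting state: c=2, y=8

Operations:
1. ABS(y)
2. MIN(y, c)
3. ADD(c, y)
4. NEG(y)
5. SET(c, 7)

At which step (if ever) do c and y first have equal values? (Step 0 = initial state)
Step 2

c and y first become equal after step 2.

Comparing values at each step:
Initial: c=2, y=8
After step 1: c=2, y=8
After step 2: c=2, y=2 ← equal!
After step 3: c=4, y=2
After step 4: c=4, y=-2
After step 5: c=7, y=-2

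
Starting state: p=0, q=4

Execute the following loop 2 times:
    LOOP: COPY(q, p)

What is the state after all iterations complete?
p=0, q=0

Iteration trace:
Start: p=0, q=4
After iteration 1: p=0, q=0
After iteration 2: p=0, q=0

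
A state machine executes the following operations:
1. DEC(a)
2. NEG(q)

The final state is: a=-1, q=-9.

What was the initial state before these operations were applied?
a=0, q=9

Working backwards:
Final state: a=-1, q=-9
Before step 2 (NEG(q)): a=-1, q=9
Before step 1 (DEC(a)): a=0, q=9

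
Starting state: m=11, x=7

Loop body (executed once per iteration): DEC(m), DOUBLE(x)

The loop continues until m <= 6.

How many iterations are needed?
5

Tracing iterations:
Initial: m=11, x=7
After iteration 1: m=10, x=14
After iteration 2: m=9, x=28
After iteration 3: m=8, x=56
After iteration 4: m=7, x=112
After iteration 5: m=6, x=224
m <= 6 now holds, so the loop exits after 5 iterations.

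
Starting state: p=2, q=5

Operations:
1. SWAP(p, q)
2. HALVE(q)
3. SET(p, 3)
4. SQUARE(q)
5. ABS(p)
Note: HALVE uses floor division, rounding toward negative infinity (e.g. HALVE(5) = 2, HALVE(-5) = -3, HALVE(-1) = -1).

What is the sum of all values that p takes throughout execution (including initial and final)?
21

Values of p at each step:
Initial: p = 2
After step 1: p = 5
After step 2: p = 5
After step 3: p = 3
After step 4: p = 3
After step 5: p = 3
Sum = 2 + 5 + 5 + 3 + 3 + 3 = 21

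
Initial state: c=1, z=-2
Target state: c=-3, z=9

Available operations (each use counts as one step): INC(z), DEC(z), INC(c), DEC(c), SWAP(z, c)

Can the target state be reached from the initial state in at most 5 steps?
No

The target state cannot be reached within 5 steps.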